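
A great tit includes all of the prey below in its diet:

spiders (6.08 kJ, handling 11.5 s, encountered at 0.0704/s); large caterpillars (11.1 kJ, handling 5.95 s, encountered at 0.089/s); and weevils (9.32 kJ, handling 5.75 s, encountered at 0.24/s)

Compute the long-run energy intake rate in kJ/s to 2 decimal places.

Energy encountered per unit search time: 0.0704×6.08 + 0.089×11.1 + 0.24×9.32 = 3.653 kJ/s.
Handling time per unit search time: 0.0704×11.5 + 0.089×5.95 + 0.24×5.75 = 2.719.
Rate = 3.653/(1 + 2.719) = 0.9821 kJ/s.

0.98 kJ/s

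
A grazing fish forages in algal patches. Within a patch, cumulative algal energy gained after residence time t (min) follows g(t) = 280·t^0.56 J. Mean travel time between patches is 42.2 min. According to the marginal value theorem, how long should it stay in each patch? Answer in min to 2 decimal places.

Optimal t* satisfies g'(t*) = g(t*)/(T + t*).
g'(t) = 0.56·280·t^-0.44. Setting 0.56·280·t^-0.44 = 280·t^0.56/(42.2+t) gives 0.56(42.2+t) = t, so 0.44·t = 0.56×42.2.
t* = 0.56×42.2/0.44 = 53.71 min.

53.71 min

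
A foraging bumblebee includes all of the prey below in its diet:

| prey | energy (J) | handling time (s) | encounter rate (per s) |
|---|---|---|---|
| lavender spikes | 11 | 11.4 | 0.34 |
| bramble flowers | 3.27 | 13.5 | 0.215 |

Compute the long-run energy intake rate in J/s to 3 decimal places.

Energy encountered per unit search time: 0.34×11 + 0.215×3.27 = 4.443 J/s.
Handling time per unit search time: 0.34×11.4 + 0.215×13.5 = 6.779.
Rate = 4.443/(1 + 6.779) = 0.5712 J/s.

0.571 J/s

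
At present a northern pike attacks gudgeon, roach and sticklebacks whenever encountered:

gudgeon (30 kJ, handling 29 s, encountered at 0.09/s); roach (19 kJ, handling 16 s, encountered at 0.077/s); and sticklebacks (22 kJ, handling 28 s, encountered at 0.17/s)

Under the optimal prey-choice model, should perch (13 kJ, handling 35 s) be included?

No

Current rate: (0.09×30 + 0.077×19 + 0.17×22)/(1 + 0.09×29 + 0.077×16 + 0.17×28) = 0.8231 kJ/s.
perch: E/h = 13/35 = 0.3714 kJ/s.
0.3714 < 0.8231, so adding perch would lower the average — exclude it.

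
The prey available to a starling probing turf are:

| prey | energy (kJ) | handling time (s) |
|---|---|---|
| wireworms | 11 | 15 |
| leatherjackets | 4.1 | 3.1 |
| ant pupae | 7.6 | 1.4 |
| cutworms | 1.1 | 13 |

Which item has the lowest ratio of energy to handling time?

In descending order of E/h:
ant pupae: 7.6/1.4 = 5.43 kJ/s
leatherjackets: 4.1/3.1 = 1.32 kJ/s
wireworms: 11/15 = 0.733 kJ/s
cutworms: 1.1/13 = 0.0846 kJ/s

cutworms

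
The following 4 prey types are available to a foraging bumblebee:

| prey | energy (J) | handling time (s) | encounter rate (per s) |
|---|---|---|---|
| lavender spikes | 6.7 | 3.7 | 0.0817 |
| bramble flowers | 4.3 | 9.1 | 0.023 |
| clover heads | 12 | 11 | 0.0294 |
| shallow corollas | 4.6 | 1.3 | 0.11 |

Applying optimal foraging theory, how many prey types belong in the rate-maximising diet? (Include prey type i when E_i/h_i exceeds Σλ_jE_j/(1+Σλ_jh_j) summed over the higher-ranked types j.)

E/h in descending order: shallow corollas 3.54, lavender spikes 1.81, clover heads 1.09, bramble flowers 0.473 J/s. The optimal diet is the largest prefix of this list for which every included type satisfies E_i/h_i > R on the types above it.
Rate on top 1: 0.4427. lavender spikes: 1.81 > 0.4427 → include.
Rate on top 2: 0.7288. clover heads: 1.09 > 0.7288 → include.
Rate on top 3: 0.795. bramble flowers: 0.473 < 0.795 → exclude; stop.
Optimal diet: shallow corollas, lavender spikes, clover heads — 3 of 4 types.

3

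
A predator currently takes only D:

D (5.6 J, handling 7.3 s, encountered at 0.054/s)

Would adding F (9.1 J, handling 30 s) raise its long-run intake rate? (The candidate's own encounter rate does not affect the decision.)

Yes

Intake rate on the current diet: R = (0.054×5.6) / (1 + 0.054×7.3) = 0.3024/1.394 = 0.2169 J/s.
F: E/h = 9.1/30 = 0.3033 J/s.
Since 0.3033 > R, including F increases the long-run rate.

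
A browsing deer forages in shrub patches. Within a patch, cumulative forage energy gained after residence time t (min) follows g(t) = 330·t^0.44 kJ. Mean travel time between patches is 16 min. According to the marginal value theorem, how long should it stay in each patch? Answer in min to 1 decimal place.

By the marginal value theorem, leave when the instantaneous gain rate g'(t) equals the habitat-wide average g(t)/(T + t).
g'(t) = 0.44·330·t^-0.56. Setting 0.44·330·t^-0.56 = 330·t^0.44/(16+t) gives 0.44(16+t) = t, so 0.56·t = 0.44×16.
t* = 0.44×16/0.56 = 12.57 min.

12.6 min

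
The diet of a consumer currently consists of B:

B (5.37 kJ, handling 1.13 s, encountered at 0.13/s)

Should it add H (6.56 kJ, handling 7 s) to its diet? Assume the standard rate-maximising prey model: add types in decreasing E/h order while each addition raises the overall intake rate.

On B alone, R = ΣλE/(1+Σλh) = 0.6981/1.147 = 0.6087 kJ/s.
Profitability of H: 6.56/7 = 0.9371 kJ/s.
Since 0.9371 > R, including H increases the long-run rate.

Yes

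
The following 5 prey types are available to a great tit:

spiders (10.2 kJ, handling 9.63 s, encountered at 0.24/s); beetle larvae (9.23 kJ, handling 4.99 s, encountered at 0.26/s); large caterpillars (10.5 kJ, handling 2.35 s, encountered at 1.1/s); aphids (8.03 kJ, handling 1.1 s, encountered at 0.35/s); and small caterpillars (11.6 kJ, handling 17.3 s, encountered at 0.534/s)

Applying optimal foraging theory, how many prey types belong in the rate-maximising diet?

Profitabilities (E/h, kJ/s): aphids 7.3, large caterpillars 4.47, beetle larvae 1.85, spiders 1.06, small caterpillars 0.671. Add prey in this order while the next type's profitability exceeds the intake rate on those already taken.
Rate on top 1: 2.029. large caterpillars: 4.47 > 2.029 → include.
Rate on top 2: 3.617. beetle larvae: 1.85 < 3.617 → exclude; stop.
Optimal diet: aphids, large caterpillars — 2 of 5 types.

2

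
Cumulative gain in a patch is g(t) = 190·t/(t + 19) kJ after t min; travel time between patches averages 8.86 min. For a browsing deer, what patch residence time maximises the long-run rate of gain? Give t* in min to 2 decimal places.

Optimal t* satisfies g'(t*) = g(t*)/(T + t*).
g'(t) = 190·19/(t + 19)². Setting 190·19/(t+19)² = 190t/[(t+19)(8.86+t)] gives 19(8.86+t) = t(t+19), so t² = 19×8.86 = 168.3.
t* = √168.3 = 12.97 min.

12.97 min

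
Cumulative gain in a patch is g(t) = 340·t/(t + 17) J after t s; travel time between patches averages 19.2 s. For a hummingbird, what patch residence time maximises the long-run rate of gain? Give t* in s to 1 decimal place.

18.1 s

Maximise g(t)/(T+t): set derivative to zero → g'(t)(T+t) = g(t).
g'(t) = 340·17/(t + 17)². Setting 340·17/(t+17)² = 340t/[(t+17)(19.2+t)] gives 17(19.2+t) = t(t+17), so t² = 17×19.2 = 326.4.
t* = √326.4 = 18.07 s.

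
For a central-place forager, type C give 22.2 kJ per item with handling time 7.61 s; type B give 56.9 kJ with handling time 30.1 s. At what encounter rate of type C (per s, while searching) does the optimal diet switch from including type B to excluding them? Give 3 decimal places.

0.242 per s

Drop type B once their profitability E₂/h₂ falls below the rate achievable on type C alone: E₂/h₂ = λE₁/(1 + λh₁).
Solve for λ: λE₁h₂ = E₂(1 + λh₁) → λ(E₁h₂ − E₂h₁) = E₂ → λ = E₂/(E₁h₂ − E₂h₁).
λ = 56.9/(22.2×30.1 − 56.9×7.61) = 56.9/235.2 = 0.2419 per s.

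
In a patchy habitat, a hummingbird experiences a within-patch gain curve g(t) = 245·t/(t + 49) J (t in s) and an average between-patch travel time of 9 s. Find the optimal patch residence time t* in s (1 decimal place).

Optimal t* satisfies g'(t*) = g(t*)/(T + t*).
g'(t) = 245·49/(t + 49)². Setting 245·49/(t+49)² = 245t/[(t+49)(9+t)] gives 49(9+t) = t(t+49), so t² = 49×9 = 441.
t* = √441 = 21 s.

21.0 s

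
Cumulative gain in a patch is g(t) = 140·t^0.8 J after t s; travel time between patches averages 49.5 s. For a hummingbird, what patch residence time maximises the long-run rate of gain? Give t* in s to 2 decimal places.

Optimal t* satisfies g'(t*) = g(t*)/(T + t*).
g'(t) = 0.8·140·t^-0.2. Setting 0.8·140·t^-0.2 = 140·t^0.8/(49.5+t) gives 0.8(49.5+t) = t, so 0.20·t = 0.8×49.5.
t* = 0.8×49.5/0.20 = 198 s.

198.00 s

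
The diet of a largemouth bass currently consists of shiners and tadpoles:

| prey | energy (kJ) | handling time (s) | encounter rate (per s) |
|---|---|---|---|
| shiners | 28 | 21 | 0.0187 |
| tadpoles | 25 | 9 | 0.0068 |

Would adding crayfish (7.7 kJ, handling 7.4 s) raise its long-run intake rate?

Yes

Current rate: (0.0187×28 + 0.0068×25)/(1 + 0.0187×21 + 0.0068×9) = 0.4771 kJ/s.
crayfish: E/h = 7.7/7.4 = 1.041 kJ/s.
Since 1.041 > R, including crayfish increases the long-run rate.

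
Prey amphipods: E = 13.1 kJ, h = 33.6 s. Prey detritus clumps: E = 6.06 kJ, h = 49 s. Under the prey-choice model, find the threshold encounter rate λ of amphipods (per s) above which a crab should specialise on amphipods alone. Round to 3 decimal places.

At the threshold, the rate on amphipods alone equals the profitability of detritus clumps: λ·13.1/(1 + λ·33.6) = 6.06/49 = 0.1237.
Rearranging, λ(13.1 − 0.1237×33.6) = 0.1237, so λ = 0.1237/8.945 = 0.01383 per s.

0.014 per s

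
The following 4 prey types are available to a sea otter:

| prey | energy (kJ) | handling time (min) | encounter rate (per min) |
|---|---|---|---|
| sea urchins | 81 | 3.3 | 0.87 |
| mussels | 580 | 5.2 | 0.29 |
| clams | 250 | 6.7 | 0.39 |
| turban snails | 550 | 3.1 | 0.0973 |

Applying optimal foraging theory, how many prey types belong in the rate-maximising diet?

E/h in descending order: turban snails 177, mussels 112, clams 37.3, sea urchins 24.5 kJ/min. The optimal diet is the largest prefix of this list for which every included type satisfies E_i/h_i > R on the types above it.
Rate on top 1: 41.11. mussels: 112 > 41.11 → include.
Rate on top 2: 78.91. clams: 37.3 < 78.91 → exclude; stop.
Optimal diet: turban snails, mussels — 2 of 4 types.

2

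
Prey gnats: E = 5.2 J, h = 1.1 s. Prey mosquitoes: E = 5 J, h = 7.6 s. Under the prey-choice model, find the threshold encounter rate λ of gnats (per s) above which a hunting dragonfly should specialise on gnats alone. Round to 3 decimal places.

0.147 per s

Drop mosquitoes once their profitability E₂/h₂ falls below the rate achievable on gnats alone: E₂/h₂ = λE₁/(1 + λh₁).
Solve for λ: λE₁h₂ = E₂(1 + λh₁) → λ(E₁h₂ − E₂h₁) = E₂ → λ = E₂/(E₁h₂ − E₂h₁).
λ = 5/(5.2×7.6 − 5×1.1) = 5/34.02 = 0.147 per s.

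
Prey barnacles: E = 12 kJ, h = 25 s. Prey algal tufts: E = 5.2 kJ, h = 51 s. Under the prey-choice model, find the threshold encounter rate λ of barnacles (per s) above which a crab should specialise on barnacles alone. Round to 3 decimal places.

At the threshold, the rate on barnacles alone equals the profitability of algal tufts: λ·12/(1 + λ·25) = 5.2/51 = 0.102.
Rearranging, λ(12 − 0.102×25) = 0.102, so λ = 0.102/9.451 = 0.01079 per s.

0.011 per s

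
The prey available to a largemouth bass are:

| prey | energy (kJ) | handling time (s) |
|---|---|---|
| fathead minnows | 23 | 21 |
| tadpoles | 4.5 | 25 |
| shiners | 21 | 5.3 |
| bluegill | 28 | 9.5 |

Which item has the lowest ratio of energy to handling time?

In descending order of E/h:
shiners: 21/5.3 = 3.96 kJ/s
bluegill: 28/9.5 = 2.95 kJ/s
fathead minnows: 23/21 = 1.1 kJ/s
tadpoles: 4.5/25 = 0.18 kJ/s

tadpoles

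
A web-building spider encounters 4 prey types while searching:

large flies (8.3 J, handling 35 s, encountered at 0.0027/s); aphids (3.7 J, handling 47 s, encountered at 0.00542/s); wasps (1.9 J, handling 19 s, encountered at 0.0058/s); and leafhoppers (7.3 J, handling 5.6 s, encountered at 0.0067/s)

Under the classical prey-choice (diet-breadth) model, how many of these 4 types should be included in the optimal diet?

Profitabilities (E/h, J/s): leafhoppers 1.3, large flies 0.237, wasps 0.1, aphids 0.0787. Add prey in this order while the next type's profitability exceeds the intake rate on those already taken.
Rate on top 1: 0.04714. large flies: 0.237 > 0.04714 → include.
Rate on top 2: 0.063. wasps: 0.1 > 0.063 → include.
Rate on top 3: 0.06628. aphids: 0.0787 > 0.06628 → include.
Optimal diet: leafhoppers, large flies, wasps, aphids — 4 of 4 types.

4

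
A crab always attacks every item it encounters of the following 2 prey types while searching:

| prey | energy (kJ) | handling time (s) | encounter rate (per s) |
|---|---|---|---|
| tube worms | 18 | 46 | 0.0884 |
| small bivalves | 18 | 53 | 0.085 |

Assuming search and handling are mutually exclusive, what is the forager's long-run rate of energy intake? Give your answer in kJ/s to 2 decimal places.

R = Σλ_iE_i / (1 + Σλ_ih_i)
Numerator: 0.0884×18 + 0.085×18 = 3.121
Denominator: 1 + 0.0884×46 + 0.085×53 = 9.571
R = 3.121/9.571 = 0.3261 kJ/s

0.33 kJ/s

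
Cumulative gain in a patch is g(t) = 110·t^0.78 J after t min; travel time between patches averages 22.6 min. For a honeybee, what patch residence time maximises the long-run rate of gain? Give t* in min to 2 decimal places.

By the marginal value theorem, leave when the instantaneous gain rate g'(t) equals the habitat-wide average g(t)/(T + t).
g'(t) = 0.78·110·t^-0.22. Setting 0.78·110·t^-0.22 = 110·t^0.78/(22.6+t) gives 0.78(22.6+t) = t, so 0.22·t = 0.78×22.6.
t* = 0.78×22.6/0.22 = 80.13 min.

80.13 min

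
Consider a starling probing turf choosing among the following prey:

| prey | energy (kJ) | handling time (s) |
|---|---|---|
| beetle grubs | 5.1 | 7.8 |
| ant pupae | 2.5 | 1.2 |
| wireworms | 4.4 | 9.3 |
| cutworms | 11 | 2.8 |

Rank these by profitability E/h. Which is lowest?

wireworms

Profitability E/h (kJ/s): beetle grubs = 5.1/7.8 = 0.654, ant pupae = 2.5/1.2 = 2.08, wireworms = 4.4/9.3 = 0.473, cutworms = 11/2.8 = 3.93.
Ranked: cutworms > ant pupae > beetle grubs > wireworms.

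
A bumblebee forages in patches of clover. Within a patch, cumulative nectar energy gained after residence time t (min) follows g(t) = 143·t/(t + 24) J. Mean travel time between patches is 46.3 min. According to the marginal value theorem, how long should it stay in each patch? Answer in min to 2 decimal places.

By the marginal value theorem, leave when the instantaneous gain rate g'(t) equals the habitat-wide average g(t)/(T + t).
g'(t) = 143·24/(t + 24)². Setting 143·24/(t+24)² = 143t/[(t+24)(46.3+t)] gives 24(46.3+t) = t(t+24), so t² = 24×46.3 = 1111.
t* = √1111 = 33.33 min.

33.33 min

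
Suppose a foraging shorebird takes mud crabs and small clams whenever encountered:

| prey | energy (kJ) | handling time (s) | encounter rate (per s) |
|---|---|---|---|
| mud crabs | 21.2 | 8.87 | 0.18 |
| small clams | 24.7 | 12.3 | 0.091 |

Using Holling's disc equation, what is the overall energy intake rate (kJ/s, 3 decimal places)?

R = Σλ_iE_i / (1 + Σλ_ih_i)
Numerator: 0.18×21.2 + 0.091×24.7 = 6.064
Denominator: 1 + 0.18×8.87 + 0.091×12.3 = 3.716
R = 6.064/3.716 = 1.632 kJ/s

1.632 kJ/s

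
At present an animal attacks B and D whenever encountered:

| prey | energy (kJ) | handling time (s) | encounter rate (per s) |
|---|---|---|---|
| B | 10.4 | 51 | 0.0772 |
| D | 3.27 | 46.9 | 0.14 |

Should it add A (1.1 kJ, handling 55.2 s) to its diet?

On B and D alone, R = ΣλE/(1+Σλh) = 1.261/11.5 = 0.1096 kJ/s.
A: E/h = 1.1/55.2 = 0.01993 kJ/s.
0.01993 < 0.1096, so adding A would lower the average — exclude it.

No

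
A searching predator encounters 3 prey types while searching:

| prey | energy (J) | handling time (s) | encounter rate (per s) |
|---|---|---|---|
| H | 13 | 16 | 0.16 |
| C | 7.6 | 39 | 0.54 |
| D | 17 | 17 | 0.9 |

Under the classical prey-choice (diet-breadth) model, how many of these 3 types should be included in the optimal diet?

Profitabilities (E/h, J/s): D 1, H 0.812, C 0.195. Add prey in this order while the next type's profitability exceeds the intake rate on those already taken.
Rate on top 1: 0.9387. H: 0.812 < 0.9387 → exclude; stop.
Optimal diet: D — 1 of 3 types.

1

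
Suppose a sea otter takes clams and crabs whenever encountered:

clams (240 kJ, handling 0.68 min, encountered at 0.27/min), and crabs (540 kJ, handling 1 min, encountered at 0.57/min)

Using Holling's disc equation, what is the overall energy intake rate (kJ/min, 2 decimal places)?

Energy encountered per unit search time: 0.27×240 + 0.57×540 = 372.6 kJ/min.
Handling time per unit search time: 0.27×0.68 + 0.57×1 = 0.7536.
Rate = 372.6/(1 + 0.7536) = 212.5 kJ/min.

212.48 kJ/min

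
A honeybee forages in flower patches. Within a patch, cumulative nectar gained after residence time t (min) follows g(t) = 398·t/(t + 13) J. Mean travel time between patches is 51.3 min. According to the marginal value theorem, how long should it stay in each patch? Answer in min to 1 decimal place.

By the marginal value theorem, leave when the instantaneous gain rate g'(t) equals the habitat-wide average g(t)/(T + t).
g'(t) = 398·13/(t + 13)². Setting 398·13/(t+13)² = 398t/[(t+13)(51.3+t)] gives 13(51.3+t) = t(t+13), so t² = 13×51.3 = 666.9.
t* = √666.9 = 25.82 min.

25.8 min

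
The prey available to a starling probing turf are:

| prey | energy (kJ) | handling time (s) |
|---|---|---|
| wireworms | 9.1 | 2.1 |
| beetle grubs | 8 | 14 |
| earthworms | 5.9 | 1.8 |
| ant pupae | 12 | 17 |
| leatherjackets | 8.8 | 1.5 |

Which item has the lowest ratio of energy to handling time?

beetle grubs

Profitability E/h (kJ/s): wireworms = 9.1/2.1 = 4.33, beetle grubs = 8/14 = 0.571, earthworms = 5.9/1.8 = 3.28, ant pupae = 12/17 = 0.706, leatherjackets = 8.8/1.5 = 5.87.
Ranked: leatherjackets > wireworms > earthworms > ant pupae > beetle grubs.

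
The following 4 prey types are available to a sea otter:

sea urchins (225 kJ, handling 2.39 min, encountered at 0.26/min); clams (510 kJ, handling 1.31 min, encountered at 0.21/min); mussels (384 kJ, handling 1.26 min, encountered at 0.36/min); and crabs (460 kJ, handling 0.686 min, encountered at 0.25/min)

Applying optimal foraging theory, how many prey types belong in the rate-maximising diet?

E/h in descending order: crabs 671, clams 389, mussels 305, sea urchins 94.1 kJ/min. The optimal diet is the largest prefix of this list for which every included type satisfies E_i/h_i > R on the types above it.
Rate on top 1: 98.16. clams: 389 > 98.16 → include.
Rate on top 2: 153.5. mussels: 305 > 153.5 → include.
Rate on top 3: 189.6. sea urchins: 94.1 < 189.6 → exclude; stop.
Optimal diet: crabs, clams, mussels — 3 of 4 types.

3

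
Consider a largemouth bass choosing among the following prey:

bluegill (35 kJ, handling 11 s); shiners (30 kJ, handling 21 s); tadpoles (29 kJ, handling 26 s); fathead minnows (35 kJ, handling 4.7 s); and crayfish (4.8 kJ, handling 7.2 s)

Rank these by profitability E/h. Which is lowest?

In descending order of E/h:
fathead minnows: 35/4.7 = 7.45 kJ/s
bluegill: 35/11 = 3.18 kJ/s
shiners: 30/21 = 1.43 kJ/s
tadpoles: 29/26 = 1.12 kJ/s
crayfish: 4.8/7.2 = 0.667 kJ/s

crayfish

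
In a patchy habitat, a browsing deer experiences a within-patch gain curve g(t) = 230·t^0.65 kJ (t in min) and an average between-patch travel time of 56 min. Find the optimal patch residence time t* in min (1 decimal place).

104.0 min

By the marginal value theorem, leave when the instantaneous gain rate g'(t) equals the habitat-wide average g(t)/(T + t).
g'(t) = 0.65·230·t^-0.35. Setting 0.65·230·t^-0.35 = 230·t^0.65/(56+t) gives 0.65(56+t) = t, so 0.35·t = 0.65×56.
t* = 0.65×56/0.35 = 104 min.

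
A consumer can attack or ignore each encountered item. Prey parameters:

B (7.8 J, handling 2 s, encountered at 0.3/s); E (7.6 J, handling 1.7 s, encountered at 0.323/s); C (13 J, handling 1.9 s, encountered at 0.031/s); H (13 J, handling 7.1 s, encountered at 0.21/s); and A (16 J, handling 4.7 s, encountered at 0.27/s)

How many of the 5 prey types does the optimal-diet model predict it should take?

Rank by E/h (J/s): C 6.84, E 4.47, B 3.9, A 3.4, H 1.83. Include each in turn until the next type's E/h falls below the running intake rate.
Rate on top 1: 0.3806. E: 4.47 > 0.3806 → include.
Rate on top 2: 1.777. B: 3.9 > 1.777 → include.
Rate on top 3: 2.354. A: 3.4 > 2.354 → include.
Rate on top 4: 2.737. H: 1.83 < 2.737 → exclude; stop.
Optimal diet: C, E, B, A — 4 of 5 types.

4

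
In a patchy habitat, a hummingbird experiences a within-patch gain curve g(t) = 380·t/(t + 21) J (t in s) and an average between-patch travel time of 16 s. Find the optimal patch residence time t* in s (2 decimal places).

18.33 s

Optimal t* satisfies g'(t*) = g(t*)/(T + t*).
g'(t) = 380·21/(t + 21)². Setting 380·21/(t+21)² = 380t/[(t+21)(16+t)] gives 21(16+t) = t(t+21), so t² = 21×16 = 336.
t* = √336 = 18.33 s.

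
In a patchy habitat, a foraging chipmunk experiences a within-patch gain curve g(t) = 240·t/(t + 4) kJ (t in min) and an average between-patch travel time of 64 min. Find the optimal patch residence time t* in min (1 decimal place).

By the marginal value theorem, leave when the instantaneous gain rate g'(t) equals the habitat-wide average g(t)/(T + t).
g'(t) = 240·4/(t + 4)². Setting 240·4/(t+4)² = 240t/[(t+4)(64+t)] gives 4(64+t) = t(t+4), so t² = 4×64 = 256.
t* = √256 = 16 min.

16.0 min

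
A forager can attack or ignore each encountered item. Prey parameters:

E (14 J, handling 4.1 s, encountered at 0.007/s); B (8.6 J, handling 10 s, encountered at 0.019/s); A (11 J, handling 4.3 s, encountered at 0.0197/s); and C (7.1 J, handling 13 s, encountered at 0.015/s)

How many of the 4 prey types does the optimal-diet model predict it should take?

Rank by E/h (J/s): E 3.41, A 2.56, B 0.86, C 0.546. Include each in turn until the next type's E/h falls below the running intake rate.
Rate on top 1: 0.09527. A: 2.56 > 0.09527 → include.
Rate on top 2: 0.2826. B: 0.86 > 0.2826 → include.
Rate on top 3: 0.3668. C: 0.546 > 0.3668 → include.
Optimal diet: E, A, B, C — 4 of 4 types.

4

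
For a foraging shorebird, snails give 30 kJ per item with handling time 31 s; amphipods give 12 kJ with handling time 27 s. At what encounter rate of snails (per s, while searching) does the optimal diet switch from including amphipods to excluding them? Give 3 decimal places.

0.027 per s

The zero-one rule: include amphipods iff E₂/h₂ > λE₁/(1+λh₁). Equality gives the switch point.
λE₁h₂ = E₂ + λE₂h₁ ⇒ λ = E₂/(E₁h₂ − E₂h₁) = 12/(810 − 372) = 0.0274 per s.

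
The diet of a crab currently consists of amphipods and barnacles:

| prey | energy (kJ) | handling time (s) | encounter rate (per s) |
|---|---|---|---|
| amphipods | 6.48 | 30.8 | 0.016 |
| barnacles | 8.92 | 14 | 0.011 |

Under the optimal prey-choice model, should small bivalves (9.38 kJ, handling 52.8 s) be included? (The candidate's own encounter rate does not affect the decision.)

Current rate: (0.016×6.48 + 0.011×8.92)/(1 + 0.016×30.8 + 0.011×14) = 0.1225 kJ/s.
Profitability of small bivalves: 9.38/52.8 = 0.1777 kJ/s.
0.1777 > 0.1225, so adding small bivalves raises the average — include it.

Yes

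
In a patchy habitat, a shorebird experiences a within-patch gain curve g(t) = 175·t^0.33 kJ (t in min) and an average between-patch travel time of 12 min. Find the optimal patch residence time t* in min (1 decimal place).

Optimal t* satisfies g'(t*) = g(t*)/(T + t*).
g'(t) = 0.33·175·t^-0.67. Setting 0.33·175·t^-0.67 = 175·t^0.33/(12+t) gives 0.33(12+t) = t, so 0.67·t = 0.33×12.
t* = 0.33×12/0.67 = 5.91 min.

5.9 min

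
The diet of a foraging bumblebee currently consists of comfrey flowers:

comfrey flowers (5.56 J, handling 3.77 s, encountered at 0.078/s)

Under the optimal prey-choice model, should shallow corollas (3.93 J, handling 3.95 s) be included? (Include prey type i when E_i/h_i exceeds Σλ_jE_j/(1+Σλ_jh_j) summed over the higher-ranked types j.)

Yes

Intake rate on the current diet: R = (0.078×5.56) / (1 + 0.078×3.77) = 0.4337/1.294 = 0.3351 J/s.
shallow corollas: E/h = 3.93/3.95 = 0.9949 J/s.
0.9949 > 0.3351, so adding shallow corollas raises the average — include it.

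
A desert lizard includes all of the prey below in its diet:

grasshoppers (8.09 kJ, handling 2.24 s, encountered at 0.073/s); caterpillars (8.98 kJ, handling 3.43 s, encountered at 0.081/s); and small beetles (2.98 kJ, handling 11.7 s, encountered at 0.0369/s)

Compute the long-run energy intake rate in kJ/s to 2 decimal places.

R = Σλ_iE_i / (1 + Σλ_ih_i)
Numerator: 0.073×8.09 + 0.081×8.98 + 0.0369×2.98 = 1.428
Denominator: 1 + 0.073×2.24 + 0.081×3.43 + 0.0369×11.7 = 1.873
R = 1.428/1.873 = 0.7623 kJ/s

0.76 kJ/s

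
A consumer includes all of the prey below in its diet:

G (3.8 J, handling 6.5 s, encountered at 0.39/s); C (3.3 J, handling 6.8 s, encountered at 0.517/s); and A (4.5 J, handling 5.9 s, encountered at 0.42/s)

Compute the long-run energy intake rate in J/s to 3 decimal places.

Energy encountered per unit search time: 0.39×3.8 + 0.517×3.3 + 0.42×4.5 = 5.078 J/s.
Handling time per unit search time: 0.39×6.5 + 0.517×6.8 + 0.42×5.9 = 8.529.
Rate = 5.078/(1 + 8.529) = 0.5329 J/s.

0.533 J/s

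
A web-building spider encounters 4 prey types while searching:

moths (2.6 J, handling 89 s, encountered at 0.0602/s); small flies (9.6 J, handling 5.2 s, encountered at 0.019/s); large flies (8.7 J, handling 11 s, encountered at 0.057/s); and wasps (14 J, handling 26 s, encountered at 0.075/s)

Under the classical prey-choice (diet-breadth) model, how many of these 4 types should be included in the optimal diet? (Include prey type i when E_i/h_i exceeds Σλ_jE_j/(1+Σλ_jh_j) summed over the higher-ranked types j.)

E/h in descending order: small flies 1.85, large flies 0.791, wasps 0.538, moths 0.0292 J/s. The optimal diet is the largest prefix of this list for which every included type satisfies E_i/h_i > R on the types above it.
Rate on top 1: 0.166. large flies: 0.791 > 0.166 → include.
Rate on top 2: 0.393. wasps: 0.538 > 0.393 → include.
Rate on top 3: 0.4702. moths: 0.0292 < 0.4702 → exclude; stop.
Optimal diet: small flies, large flies, wasps — 3 of 4 types.

3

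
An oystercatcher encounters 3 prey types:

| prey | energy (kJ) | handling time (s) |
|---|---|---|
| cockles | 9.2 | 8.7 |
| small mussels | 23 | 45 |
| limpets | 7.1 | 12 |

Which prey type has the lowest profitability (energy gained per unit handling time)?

Profitability E/h (kJ/s): cockles = 9.2/8.7 = 1.06, small mussels = 23/45 = 0.511, limpets = 7.1/12 = 0.592.
Ranked: cockles > limpets > small mussels.

small mussels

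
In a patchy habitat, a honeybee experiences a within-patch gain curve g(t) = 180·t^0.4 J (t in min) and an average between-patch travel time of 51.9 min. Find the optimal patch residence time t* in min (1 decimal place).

34.6 min

Optimal t* satisfies g'(t*) = g(t*)/(T + t*).
g'(t) = 0.4·180·t^-0.6. Setting 0.4·180·t^-0.6 = 180·t^0.4/(51.9+t) gives 0.4(51.9+t) = t, so 0.60·t = 0.4×51.9.
t* = 0.4×51.9/0.60 = 34.6 min.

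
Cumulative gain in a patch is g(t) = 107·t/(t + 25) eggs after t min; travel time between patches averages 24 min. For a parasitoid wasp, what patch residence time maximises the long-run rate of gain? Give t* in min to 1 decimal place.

By the marginal value theorem, leave when the instantaneous gain rate g'(t) equals the habitat-wide average g(t)/(T + t).
g'(t) = 107·25/(t + 25)². Setting 107·25/(t+25)² = 107t/[(t+25)(24+t)] gives 25(24+t) = t(t+25), so t² = 25×24 = 600.
t* = √600 = 24.49 min.

24.5 min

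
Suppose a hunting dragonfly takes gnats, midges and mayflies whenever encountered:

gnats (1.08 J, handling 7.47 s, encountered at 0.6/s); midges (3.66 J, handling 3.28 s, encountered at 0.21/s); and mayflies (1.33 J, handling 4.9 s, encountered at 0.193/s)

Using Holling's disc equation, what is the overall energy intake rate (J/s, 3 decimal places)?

R = (0.6×1.08 + 0.21×3.66 + 0.193×1.33) / (1 + 0.6×7.47 + 0.21×3.28 + 0.193×4.9) = 1.673/7.116 = 0.2351 J/s.

0.235 J/s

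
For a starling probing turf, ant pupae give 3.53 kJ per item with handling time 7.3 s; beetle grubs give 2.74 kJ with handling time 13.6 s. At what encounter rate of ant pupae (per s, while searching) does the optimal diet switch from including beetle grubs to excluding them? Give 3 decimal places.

0.098 per s

At the threshold, the rate on ant pupae alone equals the profitability of beetle grubs: λ·3.53/(1 + λ·7.3) = 2.74/13.6 = 0.2015.
Rearranging, λ(3.53 − 0.2015×7.3) = 0.2015, so λ = 0.2015/2.059 = 0.09784 per s.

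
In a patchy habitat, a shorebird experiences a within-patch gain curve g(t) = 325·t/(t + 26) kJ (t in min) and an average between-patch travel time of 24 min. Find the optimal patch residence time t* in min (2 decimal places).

Maximise g(t)/(T+t): set derivative to zero → g'(t)(T+t) = g(t).
g'(t) = 325·26/(t + 26)². Setting 325·26/(t+26)² = 325t/[(t+26)(24+t)] gives 26(24+t) = t(t+26), so t² = 26×24 = 624.
t* = √624 = 24.98 min.

24.98 min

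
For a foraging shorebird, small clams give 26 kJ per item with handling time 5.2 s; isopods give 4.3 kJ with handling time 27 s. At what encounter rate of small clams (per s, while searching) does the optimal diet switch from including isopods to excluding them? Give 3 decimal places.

Drop isopods once their profitability E₂/h₂ falls below the rate achievable on small clams alone: E₂/h₂ = λE₁/(1 + λh₁).
Solve for λ: λE₁h₂ = E₂(1 + λh₁) → λ(E₁h₂ − E₂h₁) = E₂ → λ = E₂/(E₁h₂ − E₂h₁).
λ = 4.3/(26×27 − 4.3×5.2) = 4.3/679.6 = 0.006327 per s.

0.006 per s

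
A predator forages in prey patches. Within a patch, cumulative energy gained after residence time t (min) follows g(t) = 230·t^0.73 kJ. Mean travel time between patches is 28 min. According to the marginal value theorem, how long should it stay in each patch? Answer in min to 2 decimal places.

75.70 min

Optimal t* satisfies g'(t*) = g(t*)/(T + t*).
g'(t) = 0.73·230·t^-0.27. Setting 0.73·230·t^-0.27 = 230·t^0.73/(28+t) gives 0.73(28+t) = t, so 0.27·t = 0.73×28.
t* = 0.73×28/0.27 = 75.7 min.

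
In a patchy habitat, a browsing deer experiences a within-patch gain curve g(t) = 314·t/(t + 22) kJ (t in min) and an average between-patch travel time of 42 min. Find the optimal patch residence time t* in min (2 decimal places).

Optimal t* satisfies g'(t*) = g(t*)/(T + t*).
g'(t) = 314·22/(t + 22)². Setting 314·22/(t+22)² = 314t/[(t+22)(42+t)] gives 22(42+t) = t(t+22), so t² = 22×42 = 924.
t* = √924 = 30.4 min.

30.40 min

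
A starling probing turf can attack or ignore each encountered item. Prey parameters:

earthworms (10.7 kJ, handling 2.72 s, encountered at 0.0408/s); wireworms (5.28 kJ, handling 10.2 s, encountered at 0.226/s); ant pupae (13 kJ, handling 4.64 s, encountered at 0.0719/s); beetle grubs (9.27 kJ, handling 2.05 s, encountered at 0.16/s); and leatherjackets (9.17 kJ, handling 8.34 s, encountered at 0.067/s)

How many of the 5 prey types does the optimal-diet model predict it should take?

Profitabilities (E/h, kJ/s): beetle grubs 4.52, earthworms 3.93, ant pupae 2.8, leatherjackets 1.1, wireworms 0.518. Add prey in this order while the next type's profitability exceeds the intake rate on those already taken.
Rate on top 1: 1.117. earthworms: 3.93 > 1.117 → include.
Rate on top 2: 1.334. ant pupae: 2.8 > 1.334 → include.
Rate on top 3: 1.61. leatherjackets: 1.1 < 1.61 → exclude; stop.
Optimal diet: beetle grubs, earthworms, ant pupae — 3 of 5 types.

3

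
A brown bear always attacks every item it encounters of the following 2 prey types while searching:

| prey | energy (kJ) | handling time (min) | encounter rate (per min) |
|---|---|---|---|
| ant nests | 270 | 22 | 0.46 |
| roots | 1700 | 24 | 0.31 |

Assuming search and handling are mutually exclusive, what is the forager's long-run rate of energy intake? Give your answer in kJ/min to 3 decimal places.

35.086 kJ/min

R = (0.46×270 + 0.31×1700) / (1 + 0.46×22 + 0.31×24) = 651.2/18.56 = 35.09 kJ/min.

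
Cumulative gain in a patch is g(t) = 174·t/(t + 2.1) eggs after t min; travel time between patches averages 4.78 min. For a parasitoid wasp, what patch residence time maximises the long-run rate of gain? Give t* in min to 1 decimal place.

3.2 min

Maximise g(t)/(T+t): set derivative to zero → g'(t)(T+t) = g(t).
g'(t) = 174·2.1/(t + 2.1)². Setting 174·2.1/(t+2.1)² = 174t/[(t+2.1)(4.78+t)] gives 2.1(4.78+t) = t(t+2.1), so t² = 2.1×4.78 = 10.04.
t* = √10.04 = 3.168 min.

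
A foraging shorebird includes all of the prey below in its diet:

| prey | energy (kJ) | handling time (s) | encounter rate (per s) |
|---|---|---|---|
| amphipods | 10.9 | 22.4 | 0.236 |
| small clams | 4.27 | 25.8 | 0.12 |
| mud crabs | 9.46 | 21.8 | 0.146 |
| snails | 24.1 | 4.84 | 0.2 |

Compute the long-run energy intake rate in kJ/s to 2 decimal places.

0.69 kJ/s

R = Σλ_iE_i / (1 + Σλ_ih_i)
Numerator: 0.236×10.9 + 0.12×4.27 + 0.146×9.46 + 0.2×24.1 = 9.286
Denominator: 1 + 0.236×22.4 + 0.12×25.8 + 0.146×21.8 + 0.2×4.84 = 13.53
R = 9.286/13.53 = 0.6862 kJ/s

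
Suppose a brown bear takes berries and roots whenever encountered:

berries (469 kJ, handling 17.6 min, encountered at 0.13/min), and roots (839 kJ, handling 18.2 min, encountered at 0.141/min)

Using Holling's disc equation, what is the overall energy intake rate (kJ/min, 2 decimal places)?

Energy encountered per unit search time: 0.13×469 + 0.141×839 = 179.3 kJ/min.
Handling time per unit search time: 0.13×17.6 + 0.141×18.2 = 4.854.
Rate = 179.3/(1 + 4.854) = 30.62 kJ/min.

30.62 kJ/min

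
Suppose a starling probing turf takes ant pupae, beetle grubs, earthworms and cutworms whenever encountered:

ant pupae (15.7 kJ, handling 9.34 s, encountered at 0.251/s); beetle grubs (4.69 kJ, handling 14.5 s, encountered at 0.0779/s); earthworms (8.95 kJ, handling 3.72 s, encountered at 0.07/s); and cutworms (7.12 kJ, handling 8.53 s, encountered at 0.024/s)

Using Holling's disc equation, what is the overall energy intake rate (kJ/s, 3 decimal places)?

R = Σλ_iE_i / (1 + Σλ_ih_i)
Numerator: 0.251×15.7 + 0.0779×4.69 + 0.07×8.95 + 0.024×7.12 = 5.103
Denominator: 1 + 0.251×9.34 + 0.0779×14.5 + 0.07×3.72 + 0.024×8.53 = 4.939
R = 5.103/4.939 = 1.033 kJ/s

1.033 kJ/s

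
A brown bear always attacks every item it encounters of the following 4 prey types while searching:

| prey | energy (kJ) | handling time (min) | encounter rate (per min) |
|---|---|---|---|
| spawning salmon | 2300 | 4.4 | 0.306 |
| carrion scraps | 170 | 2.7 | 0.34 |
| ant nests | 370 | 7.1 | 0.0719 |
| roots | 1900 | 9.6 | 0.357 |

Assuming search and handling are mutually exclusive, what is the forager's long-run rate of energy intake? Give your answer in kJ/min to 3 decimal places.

R = (0.306×2300 + 0.34×170 + 0.0719×370 + 0.357×1900) / (1 + 0.306×4.4 + 0.34×2.7 + 0.0719×7.1 + 0.357×9.6) = 1467/7.202 = 203.6 kJ/min.

203.622 kJ/min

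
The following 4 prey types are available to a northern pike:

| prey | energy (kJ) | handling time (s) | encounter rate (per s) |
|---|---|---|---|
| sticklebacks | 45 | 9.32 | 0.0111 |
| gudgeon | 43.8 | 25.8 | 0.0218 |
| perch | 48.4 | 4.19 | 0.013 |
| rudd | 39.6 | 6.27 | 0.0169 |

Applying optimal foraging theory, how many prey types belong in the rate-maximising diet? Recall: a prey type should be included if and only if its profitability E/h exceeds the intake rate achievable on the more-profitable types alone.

4

Rank by E/h (kJ/s): perch 11.6, rudd 6.32, sticklebacks 4.83, gudgeon 1.7. Include each in turn until the next type's E/h falls below the running intake rate.
Rate on top 1: 0.5967. rudd: 6.32 > 0.5967 → include.
Rate on top 2: 1.119. sticklebacks: 4.83 > 1.119 → include.
Rate on top 3: 1.423. gudgeon: 1.7 > 1.423 → include.
Optimal diet: perch, rudd, sticklebacks, gudgeon — 4 of 4 types.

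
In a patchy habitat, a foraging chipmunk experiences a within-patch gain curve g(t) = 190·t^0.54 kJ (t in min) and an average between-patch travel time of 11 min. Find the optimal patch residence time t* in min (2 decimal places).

Maximise g(t)/(T+t): set derivative to zero → g'(t)(T+t) = g(t).
g'(t) = 0.54·190·t^-0.46. Setting 0.54·190·t^-0.46 = 190·t^0.54/(11+t) gives 0.54(11+t) = t, so 0.46·t = 0.54×11.
t* = 0.54×11/0.46 = 12.91 min.

12.91 min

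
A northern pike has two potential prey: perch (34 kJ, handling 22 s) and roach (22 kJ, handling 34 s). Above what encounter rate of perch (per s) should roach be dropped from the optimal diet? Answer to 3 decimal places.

At the threshold, the rate on perch alone equals the profitability of roach: λ·34/(1 + λ·22) = 22/34 = 0.6471.
Rearranging, λ(34 − 0.6471×22) = 0.6471, so λ = 0.6471/19.76 = 0.03274 per s.

0.033 per s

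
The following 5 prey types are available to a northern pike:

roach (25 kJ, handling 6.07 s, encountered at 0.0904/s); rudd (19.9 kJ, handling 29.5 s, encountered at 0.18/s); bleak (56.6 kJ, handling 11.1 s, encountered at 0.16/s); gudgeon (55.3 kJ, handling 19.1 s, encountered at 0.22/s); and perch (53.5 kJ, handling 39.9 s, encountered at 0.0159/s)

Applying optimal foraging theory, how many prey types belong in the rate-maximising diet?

2

Rank by E/h (kJ/s): bleak 5.1, roach 4.12, gudgeon 2.9, perch 1.34, rudd 0.675. Include each in turn until the next type's E/h falls below the running intake rate.
Rate on top 1: 3.262. roach: 4.12 > 3.262 → include.
Rate on top 2: 3.404. gudgeon: 2.9 < 3.404 → exclude; stop.
Optimal diet: bleak, roach — 2 of 5 types.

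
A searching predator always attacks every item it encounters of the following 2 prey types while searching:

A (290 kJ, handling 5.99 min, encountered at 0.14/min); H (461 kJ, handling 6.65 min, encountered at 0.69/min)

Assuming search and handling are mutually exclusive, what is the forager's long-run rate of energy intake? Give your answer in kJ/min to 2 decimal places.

55.81 kJ/min

Energy encountered per unit search time: 0.14×290 + 0.69×461 = 358.7 kJ/min.
Handling time per unit search time: 0.14×5.99 + 0.69×6.65 = 5.427.
Rate = 358.7/(1 + 5.427) = 55.81 kJ/min.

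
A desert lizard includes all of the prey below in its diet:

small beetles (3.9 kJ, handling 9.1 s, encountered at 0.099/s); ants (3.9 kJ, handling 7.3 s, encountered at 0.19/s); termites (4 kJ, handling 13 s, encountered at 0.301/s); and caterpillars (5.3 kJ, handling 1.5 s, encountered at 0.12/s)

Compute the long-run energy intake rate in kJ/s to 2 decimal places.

R = Σλ_iE_i / (1 + Σλ_ih_i)
Numerator: 0.099×3.9 + 0.19×3.9 + 0.301×4 + 0.12×5.3 = 2.967
Denominator: 1 + 0.099×9.1 + 0.19×7.3 + 0.301×13 + 0.12×1.5 = 7.381
R = 2.967/7.381 = 0.402 kJ/s

0.40 kJ/s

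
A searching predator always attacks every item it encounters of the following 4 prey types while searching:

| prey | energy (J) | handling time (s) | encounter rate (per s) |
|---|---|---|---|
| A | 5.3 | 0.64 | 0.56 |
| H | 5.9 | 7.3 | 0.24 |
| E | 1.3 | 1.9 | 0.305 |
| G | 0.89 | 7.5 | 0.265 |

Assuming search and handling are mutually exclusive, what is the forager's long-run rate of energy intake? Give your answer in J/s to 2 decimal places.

0.88 J/s

R = (0.56×5.3 + 0.24×5.9 + 0.305×1.3 + 0.265×0.89) / (1 + 0.56×0.64 + 0.24×7.3 + 0.305×1.9 + 0.265×7.5) = 5.016/5.677 = 0.8836 J/s.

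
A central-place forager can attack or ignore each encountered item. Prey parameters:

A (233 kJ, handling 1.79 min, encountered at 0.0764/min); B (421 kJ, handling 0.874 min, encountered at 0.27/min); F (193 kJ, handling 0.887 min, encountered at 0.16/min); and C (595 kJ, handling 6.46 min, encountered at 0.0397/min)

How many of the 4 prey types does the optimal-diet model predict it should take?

3

E/h in descending order: B 482, F 218, A 130, C 92.1 kJ/min. The optimal diet is the largest prefix of this list for which every included type satisfies E_i/h_i > R on the types above it.
Rate on top 1: 91.97. F: 218 > 91.97 → include.
Rate on top 2: 104.9. A: 130 > 104.9 → include.
Rate on top 3: 107.2. C: 92.1 < 107.2 → exclude; stop.
Optimal diet: B, F, A — 3 of 4 types.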